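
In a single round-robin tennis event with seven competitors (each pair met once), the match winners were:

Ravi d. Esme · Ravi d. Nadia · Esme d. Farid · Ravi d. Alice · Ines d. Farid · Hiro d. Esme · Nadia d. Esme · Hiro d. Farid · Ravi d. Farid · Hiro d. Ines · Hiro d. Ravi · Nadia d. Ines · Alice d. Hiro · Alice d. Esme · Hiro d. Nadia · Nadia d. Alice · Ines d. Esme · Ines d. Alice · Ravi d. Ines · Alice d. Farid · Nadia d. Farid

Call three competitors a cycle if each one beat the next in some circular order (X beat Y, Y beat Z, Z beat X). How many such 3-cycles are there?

Win totals: Hiro 5, Ravi 5, Esme 1, Alice 3, Ines 3, Nadia 4, Farid 0.
A competitor with w wins dominates both others in C(w,2) triples; summing gives 10 + 10 + 0 + 3 + 3 + 6 + 0 = 32 transitive triples.
Total triples C(7,3) = 35, so cyclic triples = 35 − 32 = 3.

3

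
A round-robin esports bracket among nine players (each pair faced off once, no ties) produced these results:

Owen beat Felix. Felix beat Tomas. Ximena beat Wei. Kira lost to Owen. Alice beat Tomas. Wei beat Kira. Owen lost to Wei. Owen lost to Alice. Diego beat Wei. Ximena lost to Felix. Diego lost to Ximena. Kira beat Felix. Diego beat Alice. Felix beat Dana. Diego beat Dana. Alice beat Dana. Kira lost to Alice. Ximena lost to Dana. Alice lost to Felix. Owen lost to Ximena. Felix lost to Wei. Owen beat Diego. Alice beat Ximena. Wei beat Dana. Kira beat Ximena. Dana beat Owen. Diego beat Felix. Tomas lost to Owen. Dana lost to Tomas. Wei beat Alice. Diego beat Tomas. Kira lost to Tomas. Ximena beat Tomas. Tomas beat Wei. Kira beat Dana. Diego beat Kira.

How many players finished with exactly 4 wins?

Win totals: Tomas 3, Kira 3, Felix 4, Wei 5, Diego 6, Owen 4, Alice 5, Ximena 4, Dana 2.
Exactly 4: Felix, Owen, Ximena — 3 players.

3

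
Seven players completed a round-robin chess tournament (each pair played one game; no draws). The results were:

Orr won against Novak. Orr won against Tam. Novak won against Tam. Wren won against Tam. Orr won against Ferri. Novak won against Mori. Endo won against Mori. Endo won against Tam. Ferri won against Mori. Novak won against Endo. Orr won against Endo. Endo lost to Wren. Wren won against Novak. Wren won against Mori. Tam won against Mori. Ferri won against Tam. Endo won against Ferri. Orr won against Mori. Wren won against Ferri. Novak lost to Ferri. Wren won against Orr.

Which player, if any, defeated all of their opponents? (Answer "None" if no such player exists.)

Wren

Wren has 6 wins out of 6 opponents — a perfect record.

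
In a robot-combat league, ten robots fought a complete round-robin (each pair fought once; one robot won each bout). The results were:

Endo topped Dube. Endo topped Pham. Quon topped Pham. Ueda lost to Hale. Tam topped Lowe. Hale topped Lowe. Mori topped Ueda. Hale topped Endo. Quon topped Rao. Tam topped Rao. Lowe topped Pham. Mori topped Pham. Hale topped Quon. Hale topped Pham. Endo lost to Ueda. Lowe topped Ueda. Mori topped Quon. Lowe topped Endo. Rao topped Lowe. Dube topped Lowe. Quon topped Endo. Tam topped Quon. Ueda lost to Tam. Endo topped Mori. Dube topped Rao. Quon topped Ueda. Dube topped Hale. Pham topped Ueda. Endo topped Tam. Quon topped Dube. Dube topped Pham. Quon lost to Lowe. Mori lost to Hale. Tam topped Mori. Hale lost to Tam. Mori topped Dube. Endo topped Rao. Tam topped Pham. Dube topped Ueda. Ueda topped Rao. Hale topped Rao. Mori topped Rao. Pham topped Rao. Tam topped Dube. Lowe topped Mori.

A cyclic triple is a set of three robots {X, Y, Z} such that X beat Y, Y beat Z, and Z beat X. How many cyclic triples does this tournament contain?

19

Win totals: Endo 5, Mori 5, Hale 7, Dube 5, Tam 8, Pham 2, Quon 5, Lowe 5, Rao 1, Ueda 2.
A robot with w wins dominates both others in C(w,2) triples; summing gives 10 + 10 + 21 + 10 + 28 + 1 + 10 + 10 + 0 + 1 = 101 transitive triples.
Total triples C(10,3) = 120, so cyclic triples = 120 − 101 = 19.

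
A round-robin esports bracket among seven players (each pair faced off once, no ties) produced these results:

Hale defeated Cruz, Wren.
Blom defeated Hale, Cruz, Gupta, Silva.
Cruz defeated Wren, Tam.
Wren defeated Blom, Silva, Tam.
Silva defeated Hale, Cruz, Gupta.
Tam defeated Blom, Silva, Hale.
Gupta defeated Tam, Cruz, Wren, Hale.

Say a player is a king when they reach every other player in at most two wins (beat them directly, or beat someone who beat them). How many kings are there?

Tam reaches everyone (king).
Hale cannot reach Gupta in two steps.
Silva cannot reach Blom in two steps.
Blom reaches everyone (king).
Cruz cannot reach Gupta in two steps.
Wren reaches everyone (king).
Gupta reaches everyone (king).
Kings: Tam, Blom, Wren, Gupta — 4.

4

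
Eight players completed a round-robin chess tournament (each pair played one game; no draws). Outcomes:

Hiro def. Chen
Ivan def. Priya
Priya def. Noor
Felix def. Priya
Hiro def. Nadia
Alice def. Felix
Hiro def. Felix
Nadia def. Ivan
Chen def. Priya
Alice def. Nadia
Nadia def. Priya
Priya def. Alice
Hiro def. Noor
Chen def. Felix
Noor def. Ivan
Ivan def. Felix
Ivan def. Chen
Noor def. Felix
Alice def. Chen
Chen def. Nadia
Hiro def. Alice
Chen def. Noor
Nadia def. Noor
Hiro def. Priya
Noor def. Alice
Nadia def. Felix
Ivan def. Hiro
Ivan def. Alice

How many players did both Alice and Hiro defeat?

Alice beat: Nadia, Chen, Felix.
Hiro beat: Nadia, Noor, Chen, Felix, Alice, Priya.
Both beat: Nadia, Chen, Felix — 3.

3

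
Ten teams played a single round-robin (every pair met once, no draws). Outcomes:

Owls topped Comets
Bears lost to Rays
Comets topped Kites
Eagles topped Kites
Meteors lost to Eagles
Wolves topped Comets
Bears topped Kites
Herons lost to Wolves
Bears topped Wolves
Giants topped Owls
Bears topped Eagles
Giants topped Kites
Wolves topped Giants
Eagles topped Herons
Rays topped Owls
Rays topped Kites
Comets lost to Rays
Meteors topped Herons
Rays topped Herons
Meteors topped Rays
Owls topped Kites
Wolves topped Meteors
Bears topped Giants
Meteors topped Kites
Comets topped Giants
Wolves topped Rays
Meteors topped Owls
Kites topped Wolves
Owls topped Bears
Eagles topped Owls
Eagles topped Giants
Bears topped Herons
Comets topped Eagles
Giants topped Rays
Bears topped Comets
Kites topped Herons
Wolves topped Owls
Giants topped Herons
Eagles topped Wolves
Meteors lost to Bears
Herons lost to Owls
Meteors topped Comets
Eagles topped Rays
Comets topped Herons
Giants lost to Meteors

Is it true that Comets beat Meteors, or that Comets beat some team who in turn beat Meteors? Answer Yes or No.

Comets did not beat Meteors directly.
Comets beat Kites, Eagles, Herons, Giants. Of those, Eagles beat Meteors.

Yes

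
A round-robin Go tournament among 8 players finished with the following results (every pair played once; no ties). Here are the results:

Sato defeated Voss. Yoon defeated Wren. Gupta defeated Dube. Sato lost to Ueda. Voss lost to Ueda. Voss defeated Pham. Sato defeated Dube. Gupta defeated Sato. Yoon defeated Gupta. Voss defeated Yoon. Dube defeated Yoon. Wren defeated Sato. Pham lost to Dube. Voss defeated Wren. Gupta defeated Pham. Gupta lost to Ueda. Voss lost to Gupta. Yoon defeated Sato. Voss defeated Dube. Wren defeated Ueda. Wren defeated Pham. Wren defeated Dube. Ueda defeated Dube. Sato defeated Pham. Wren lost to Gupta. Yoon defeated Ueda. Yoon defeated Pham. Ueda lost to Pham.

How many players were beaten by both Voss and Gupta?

Voss beat: Dube, Yoon, Pham, Wren.
Gupta beat: Dube, Voss, Pham, Wren, Sato.
Both beat: Dube, Pham, Wren — 3.

3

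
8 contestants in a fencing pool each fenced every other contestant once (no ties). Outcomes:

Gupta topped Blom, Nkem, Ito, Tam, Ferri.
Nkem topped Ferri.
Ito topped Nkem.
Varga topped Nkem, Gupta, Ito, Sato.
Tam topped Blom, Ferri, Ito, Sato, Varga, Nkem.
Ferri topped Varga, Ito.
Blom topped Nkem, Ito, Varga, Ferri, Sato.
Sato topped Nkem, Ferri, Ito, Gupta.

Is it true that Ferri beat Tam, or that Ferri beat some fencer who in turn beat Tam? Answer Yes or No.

Ferri did not beat Tam directly.
Ferri beat Varga, Ito, but each of them lost to Tam. No two-step path.

No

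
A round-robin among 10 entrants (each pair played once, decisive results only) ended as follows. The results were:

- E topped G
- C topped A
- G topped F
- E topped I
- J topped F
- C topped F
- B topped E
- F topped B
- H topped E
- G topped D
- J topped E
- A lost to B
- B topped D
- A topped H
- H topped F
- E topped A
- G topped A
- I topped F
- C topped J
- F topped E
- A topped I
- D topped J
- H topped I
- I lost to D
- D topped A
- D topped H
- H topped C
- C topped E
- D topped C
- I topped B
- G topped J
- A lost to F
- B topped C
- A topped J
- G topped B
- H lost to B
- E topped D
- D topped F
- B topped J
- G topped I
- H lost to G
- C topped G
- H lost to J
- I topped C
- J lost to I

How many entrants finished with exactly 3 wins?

3

Win totals: A 3, B 6, C 5, D 6, E 4, F 3, G 7, H 4, I 4, J 3.
Exactly 3: A, F, J — 3 entrants.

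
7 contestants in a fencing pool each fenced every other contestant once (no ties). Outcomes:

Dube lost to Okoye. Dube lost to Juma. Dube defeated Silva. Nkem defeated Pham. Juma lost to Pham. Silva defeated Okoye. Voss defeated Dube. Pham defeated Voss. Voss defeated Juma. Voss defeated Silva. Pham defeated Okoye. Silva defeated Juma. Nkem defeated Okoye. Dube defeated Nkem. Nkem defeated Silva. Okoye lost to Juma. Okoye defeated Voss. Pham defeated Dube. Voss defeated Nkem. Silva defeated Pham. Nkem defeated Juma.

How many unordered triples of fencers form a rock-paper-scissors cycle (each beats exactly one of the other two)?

Win totals: Dube 2, Okoye 2, Voss 4, Nkem 4, Juma 2, Pham 4, Silva 3.
A fencer with w wins dominates both others in C(w,2) triples; summing gives 1 + 1 + 6 + 6 + 1 + 6 + 3 = 24 transitive triples.
Total triples C(7,3) = 35, so cyclic triples = 35 − 24 = 11.

11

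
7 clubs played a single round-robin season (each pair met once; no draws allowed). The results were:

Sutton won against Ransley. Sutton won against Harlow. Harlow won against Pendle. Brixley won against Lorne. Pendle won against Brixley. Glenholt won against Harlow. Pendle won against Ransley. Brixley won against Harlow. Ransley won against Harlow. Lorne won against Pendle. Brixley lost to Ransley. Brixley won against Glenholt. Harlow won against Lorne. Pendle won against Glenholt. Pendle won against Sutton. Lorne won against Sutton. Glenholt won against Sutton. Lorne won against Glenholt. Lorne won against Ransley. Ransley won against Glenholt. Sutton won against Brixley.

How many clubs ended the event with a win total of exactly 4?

2

Win totals: Harlow 2, Glenholt 2, Lorne 4, Pendle 4, Sutton 3, Ransley 3, Brixley 3.
Exactly 4: Lorne, Pendle — 2 clubs.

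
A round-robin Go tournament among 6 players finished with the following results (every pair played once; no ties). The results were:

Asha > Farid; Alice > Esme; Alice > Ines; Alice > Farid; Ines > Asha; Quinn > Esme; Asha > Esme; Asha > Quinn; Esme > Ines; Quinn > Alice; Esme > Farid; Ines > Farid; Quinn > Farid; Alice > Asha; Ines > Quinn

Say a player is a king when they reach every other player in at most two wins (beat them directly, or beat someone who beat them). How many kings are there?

4

Quinn reaches everyone (king).
Ines reaches everyone (king).
Alice reaches everyone (king).
Esme cannot reach Alice in two steps.
Farid cannot reach Quinn, Ines, Alice, Esme, Asha in two steps.
Asha reaches everyone (king).
Kings: Quinn, Ines, Alice, Asha — 4.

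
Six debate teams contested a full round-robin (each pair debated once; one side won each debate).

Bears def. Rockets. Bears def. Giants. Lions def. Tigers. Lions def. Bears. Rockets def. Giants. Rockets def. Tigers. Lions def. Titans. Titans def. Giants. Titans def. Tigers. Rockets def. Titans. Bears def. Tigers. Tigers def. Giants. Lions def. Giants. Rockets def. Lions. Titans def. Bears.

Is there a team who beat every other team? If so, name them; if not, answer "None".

Highest win total is Rockets with 4 (out of 5 possible).
Rockets lost to Bears, so no team went undefeated.

None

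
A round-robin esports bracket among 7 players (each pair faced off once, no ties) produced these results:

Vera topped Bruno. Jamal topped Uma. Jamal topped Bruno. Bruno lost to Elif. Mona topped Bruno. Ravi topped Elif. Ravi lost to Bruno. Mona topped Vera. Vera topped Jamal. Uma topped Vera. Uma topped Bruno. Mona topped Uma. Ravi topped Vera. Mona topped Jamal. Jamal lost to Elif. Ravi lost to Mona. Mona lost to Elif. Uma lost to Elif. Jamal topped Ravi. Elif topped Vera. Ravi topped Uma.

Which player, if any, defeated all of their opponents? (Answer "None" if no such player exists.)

Highest win total is Mona with 5 (out of 6 possible).
Mona lost to Elif, so no player went undefeated.

None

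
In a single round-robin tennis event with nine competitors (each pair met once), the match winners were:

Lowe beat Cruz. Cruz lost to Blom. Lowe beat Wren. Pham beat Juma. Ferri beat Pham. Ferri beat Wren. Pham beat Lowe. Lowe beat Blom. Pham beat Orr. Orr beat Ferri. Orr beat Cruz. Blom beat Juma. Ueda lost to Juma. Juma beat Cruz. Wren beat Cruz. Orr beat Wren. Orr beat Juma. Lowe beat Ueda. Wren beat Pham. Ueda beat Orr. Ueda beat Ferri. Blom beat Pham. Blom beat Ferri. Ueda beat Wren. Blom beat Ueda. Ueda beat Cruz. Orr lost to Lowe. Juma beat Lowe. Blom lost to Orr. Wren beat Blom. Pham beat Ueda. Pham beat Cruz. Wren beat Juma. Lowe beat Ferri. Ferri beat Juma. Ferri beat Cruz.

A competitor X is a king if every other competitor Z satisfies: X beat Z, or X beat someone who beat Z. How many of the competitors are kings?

6

Cruz cannot reach Ferri, Pham, Wren, Ueda, Juma, Orr, Blom, Lowe in two steps.
Ferri reaches everyone (king).
Pham reaches everyone (king).
Wren reaches everyone (king).
Ueda cannot reach Lowe in two steps.
Juma cannot reach Pham in two steps.
Orr reaches everyone (king).
Blom reaches everyone (king).
Lowe reaches everyone (king).
Kings: Ferri, Pham, Wren, Orr, Blom, Lowe — 6.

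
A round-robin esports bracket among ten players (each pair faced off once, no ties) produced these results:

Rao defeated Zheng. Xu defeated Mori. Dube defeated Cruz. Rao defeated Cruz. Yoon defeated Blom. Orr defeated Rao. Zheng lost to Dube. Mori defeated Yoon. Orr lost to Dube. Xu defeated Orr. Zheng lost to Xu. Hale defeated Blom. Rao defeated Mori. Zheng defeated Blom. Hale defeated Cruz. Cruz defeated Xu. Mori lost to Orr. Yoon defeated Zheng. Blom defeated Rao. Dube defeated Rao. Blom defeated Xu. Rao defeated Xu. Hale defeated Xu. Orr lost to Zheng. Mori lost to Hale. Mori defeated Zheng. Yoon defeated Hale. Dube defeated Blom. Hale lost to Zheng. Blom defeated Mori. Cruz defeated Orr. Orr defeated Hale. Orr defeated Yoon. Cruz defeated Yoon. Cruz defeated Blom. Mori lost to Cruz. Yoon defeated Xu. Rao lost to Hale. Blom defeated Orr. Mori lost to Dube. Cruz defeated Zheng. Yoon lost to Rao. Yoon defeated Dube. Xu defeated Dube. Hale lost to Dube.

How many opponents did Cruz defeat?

6

Cruz's results: beat Yoon, Zheng, Blom, Orr, Mori, Xu; lost to Rao, Dube, Hale.
That is 6 wins.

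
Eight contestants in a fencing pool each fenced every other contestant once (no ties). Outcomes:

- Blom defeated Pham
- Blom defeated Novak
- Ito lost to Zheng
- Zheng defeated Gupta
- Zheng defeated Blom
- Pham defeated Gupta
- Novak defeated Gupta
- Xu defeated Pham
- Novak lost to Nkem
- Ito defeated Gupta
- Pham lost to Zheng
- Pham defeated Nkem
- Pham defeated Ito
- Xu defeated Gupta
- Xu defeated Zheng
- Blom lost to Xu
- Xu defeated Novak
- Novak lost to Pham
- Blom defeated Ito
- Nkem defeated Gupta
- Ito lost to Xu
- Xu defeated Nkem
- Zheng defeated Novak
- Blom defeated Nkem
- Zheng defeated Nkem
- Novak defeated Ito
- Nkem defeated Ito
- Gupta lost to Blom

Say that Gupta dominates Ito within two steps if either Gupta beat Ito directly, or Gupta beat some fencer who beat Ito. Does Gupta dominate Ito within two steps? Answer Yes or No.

No

Gupta did not beat Ito directly.
Gupta beat no one, so there is no intermediate fencer.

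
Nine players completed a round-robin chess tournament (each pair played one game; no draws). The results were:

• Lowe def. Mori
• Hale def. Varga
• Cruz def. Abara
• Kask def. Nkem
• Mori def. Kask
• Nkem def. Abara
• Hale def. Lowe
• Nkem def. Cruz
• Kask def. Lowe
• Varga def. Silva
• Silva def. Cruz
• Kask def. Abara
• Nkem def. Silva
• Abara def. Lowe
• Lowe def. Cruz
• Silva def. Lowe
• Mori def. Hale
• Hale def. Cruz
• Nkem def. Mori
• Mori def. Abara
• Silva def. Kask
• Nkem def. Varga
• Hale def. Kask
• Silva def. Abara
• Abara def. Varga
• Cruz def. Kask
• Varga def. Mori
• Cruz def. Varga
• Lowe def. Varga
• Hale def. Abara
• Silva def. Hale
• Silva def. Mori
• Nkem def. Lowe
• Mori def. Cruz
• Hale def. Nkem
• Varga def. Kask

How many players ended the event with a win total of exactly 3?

Win totals: Nkem 6, Cruz 3, Kask 3, Silva 6, Mori 4, Hale 6, Lowe 3, Abara 2, Varga 3.
Exactly 3: Cruz, Kask, Lowe, Varga — 4 players.

4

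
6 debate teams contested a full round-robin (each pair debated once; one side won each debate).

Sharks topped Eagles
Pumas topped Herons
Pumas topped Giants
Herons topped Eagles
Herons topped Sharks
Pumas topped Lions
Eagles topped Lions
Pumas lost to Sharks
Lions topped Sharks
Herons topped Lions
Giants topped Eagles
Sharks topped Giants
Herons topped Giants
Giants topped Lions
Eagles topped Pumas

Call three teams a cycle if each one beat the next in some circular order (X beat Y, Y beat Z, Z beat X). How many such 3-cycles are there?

Of the C(6,3) = 20 triples, the cyclic ones are: {Sharks, Pumas, Herons}; {Sharks, Pumas, Lions}; {Sharks, Eagles, Lions}; {Sharks, Giants, Lions}; {Pumas, Eagles, Giants}; {Pumas, Eagles, Herons}.
That is 6.

6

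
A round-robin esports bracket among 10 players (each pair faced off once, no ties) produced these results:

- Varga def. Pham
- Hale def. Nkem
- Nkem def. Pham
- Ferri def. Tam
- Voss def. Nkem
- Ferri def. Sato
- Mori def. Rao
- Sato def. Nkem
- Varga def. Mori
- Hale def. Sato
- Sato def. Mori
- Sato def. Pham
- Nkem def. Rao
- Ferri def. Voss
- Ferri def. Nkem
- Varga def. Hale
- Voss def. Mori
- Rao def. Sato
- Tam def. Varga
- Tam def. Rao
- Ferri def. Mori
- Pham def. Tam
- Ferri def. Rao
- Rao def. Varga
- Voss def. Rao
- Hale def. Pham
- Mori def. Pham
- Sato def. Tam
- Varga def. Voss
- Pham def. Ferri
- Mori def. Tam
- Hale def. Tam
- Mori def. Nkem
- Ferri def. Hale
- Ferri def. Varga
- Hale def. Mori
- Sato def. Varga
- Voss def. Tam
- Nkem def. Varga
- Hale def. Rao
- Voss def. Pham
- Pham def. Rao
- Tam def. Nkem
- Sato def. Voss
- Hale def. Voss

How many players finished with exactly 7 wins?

Win totals: Rao 2, Pham 3, Nkem 3, Hale 7, Voss 5, Ferri 8, Varga 4, Sato 6, Tam 3, Mori 4.
Exactly 7: Hale — 1 player.

1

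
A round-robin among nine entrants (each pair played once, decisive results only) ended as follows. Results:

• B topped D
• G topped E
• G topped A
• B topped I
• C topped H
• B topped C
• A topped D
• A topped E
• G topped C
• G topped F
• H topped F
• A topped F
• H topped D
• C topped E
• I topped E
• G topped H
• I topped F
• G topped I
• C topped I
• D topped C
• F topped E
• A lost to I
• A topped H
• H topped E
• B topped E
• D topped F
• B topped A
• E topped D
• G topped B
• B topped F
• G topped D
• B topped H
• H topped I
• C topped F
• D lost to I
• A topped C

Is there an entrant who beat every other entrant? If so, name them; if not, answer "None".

G has 8 wins out of 8 opponents — a perfect record.

G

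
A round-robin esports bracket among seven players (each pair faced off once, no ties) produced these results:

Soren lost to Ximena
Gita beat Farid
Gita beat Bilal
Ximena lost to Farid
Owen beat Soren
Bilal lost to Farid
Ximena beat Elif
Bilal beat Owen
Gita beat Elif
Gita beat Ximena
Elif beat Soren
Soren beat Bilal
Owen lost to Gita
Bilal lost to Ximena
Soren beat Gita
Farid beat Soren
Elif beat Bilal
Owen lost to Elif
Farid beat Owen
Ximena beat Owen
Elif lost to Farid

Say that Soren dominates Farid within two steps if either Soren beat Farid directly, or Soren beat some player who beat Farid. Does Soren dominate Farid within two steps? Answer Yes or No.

Yes

Soren did not beat Farid directly.
Soren beat Bilal, Gita. Of those, Gita beat Farid.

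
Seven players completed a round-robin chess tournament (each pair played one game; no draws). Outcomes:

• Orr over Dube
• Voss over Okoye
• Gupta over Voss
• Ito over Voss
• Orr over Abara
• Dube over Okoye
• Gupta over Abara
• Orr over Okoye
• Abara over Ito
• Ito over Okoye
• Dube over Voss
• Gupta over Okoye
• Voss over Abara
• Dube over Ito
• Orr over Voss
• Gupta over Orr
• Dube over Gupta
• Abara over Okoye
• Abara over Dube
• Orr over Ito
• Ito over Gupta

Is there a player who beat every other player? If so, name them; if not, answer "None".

Highest win total is Orr with 5 (out of 6 possible).
Orr lost to Gupta, so no player went undefeated.

None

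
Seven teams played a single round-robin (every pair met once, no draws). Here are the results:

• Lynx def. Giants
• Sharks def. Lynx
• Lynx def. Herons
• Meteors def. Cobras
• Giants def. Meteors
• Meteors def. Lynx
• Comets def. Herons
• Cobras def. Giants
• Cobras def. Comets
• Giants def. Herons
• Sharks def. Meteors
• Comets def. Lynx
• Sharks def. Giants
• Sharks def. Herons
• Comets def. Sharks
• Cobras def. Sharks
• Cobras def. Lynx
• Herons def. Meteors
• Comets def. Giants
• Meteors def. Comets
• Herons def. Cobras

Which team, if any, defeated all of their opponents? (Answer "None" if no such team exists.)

Highest win total is Sharks with 4 (out of 6 possible).
Sharks lost to Cobras, Comets, so no team went undefeated.

None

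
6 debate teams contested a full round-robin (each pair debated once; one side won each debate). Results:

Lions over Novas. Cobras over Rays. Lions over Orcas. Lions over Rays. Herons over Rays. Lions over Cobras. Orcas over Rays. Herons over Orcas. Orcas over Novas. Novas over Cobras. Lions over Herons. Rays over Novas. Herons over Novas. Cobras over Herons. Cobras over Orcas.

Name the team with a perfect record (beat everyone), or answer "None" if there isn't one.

Lions

Lions has 5 wins out of 5 opponents — a perfect record.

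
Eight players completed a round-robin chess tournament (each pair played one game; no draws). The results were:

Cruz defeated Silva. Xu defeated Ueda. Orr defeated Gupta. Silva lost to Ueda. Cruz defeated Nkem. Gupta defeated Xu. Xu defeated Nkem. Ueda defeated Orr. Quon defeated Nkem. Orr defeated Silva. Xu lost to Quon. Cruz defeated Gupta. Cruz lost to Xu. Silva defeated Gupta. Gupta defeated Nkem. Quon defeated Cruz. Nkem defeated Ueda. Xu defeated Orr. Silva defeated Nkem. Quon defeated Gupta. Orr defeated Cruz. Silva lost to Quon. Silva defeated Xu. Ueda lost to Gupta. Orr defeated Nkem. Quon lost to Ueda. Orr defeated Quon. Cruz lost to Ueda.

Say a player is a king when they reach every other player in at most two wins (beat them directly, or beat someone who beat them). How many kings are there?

Silva cannot reach Quon in two steps.
Gupta reaches everyone (king).
Xu reaches everyone (king).
Cruz cannot reach Orr, Quon in two steps.
Ueda reaches everyone (king).
Nkem cannot reach Gupta, Xu in two steps.
Orr reaches everyone (king).
Quon reaches everyone (king).
Kings: Gupta, Xu, Ueda, Orr, Quon — 5.

5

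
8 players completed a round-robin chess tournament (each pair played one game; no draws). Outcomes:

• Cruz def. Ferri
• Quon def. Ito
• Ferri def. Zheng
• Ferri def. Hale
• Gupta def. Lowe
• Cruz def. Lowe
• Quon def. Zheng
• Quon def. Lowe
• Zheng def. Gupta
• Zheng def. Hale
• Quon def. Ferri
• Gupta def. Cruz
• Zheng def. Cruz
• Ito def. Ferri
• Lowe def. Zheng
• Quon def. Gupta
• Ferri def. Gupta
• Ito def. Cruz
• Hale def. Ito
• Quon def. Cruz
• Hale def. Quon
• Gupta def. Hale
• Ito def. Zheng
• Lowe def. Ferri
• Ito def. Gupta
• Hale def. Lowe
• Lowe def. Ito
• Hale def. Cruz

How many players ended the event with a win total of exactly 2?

1

Win totals: Gupta 3, Quon 6, Hale 4, Zheng 3, Ferri 3, Ito 4, Cruz 2, Lowe 3.
Exactly 2: Cruz — 1 player.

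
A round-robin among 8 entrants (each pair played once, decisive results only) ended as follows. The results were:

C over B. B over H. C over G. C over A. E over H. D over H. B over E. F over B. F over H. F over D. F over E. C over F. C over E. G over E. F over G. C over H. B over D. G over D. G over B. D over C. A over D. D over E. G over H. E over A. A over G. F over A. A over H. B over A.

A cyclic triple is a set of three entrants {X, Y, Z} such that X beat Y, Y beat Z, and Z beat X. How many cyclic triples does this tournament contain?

7

Win totals: A 3, B 4, C 6, D 3, E 2, F 6, G 4, H 0.
An entrant with w wins dominates both others in C(w,2) triples; summing gives 3 + 6 + 15 + 3 + 1 + 15 + 6 + 0 = 49 transitive triples.
Total triples C(8,3) = 56, so cyclic triples = 56 − 49 = 7.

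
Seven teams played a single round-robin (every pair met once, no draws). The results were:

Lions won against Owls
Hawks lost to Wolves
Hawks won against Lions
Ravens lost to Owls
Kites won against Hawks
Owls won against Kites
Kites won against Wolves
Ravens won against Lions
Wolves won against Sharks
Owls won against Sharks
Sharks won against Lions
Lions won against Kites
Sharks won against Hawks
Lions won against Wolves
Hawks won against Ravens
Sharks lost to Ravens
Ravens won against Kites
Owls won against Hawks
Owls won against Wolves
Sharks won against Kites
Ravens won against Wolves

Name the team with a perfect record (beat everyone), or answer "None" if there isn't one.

Highest win total is Owls with 5 (out of 6 possible).
Owls lost to Lions, so no team went undefeated.

None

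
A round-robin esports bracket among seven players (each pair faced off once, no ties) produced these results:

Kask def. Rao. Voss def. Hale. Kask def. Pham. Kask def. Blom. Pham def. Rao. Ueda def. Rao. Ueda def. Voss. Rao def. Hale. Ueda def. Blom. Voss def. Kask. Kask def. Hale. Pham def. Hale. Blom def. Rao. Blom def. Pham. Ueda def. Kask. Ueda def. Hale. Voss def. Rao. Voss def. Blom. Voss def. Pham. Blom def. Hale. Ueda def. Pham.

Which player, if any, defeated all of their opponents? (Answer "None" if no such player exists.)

Ueda

Ueda has 6 wins out of 6 opponents — a perfect record.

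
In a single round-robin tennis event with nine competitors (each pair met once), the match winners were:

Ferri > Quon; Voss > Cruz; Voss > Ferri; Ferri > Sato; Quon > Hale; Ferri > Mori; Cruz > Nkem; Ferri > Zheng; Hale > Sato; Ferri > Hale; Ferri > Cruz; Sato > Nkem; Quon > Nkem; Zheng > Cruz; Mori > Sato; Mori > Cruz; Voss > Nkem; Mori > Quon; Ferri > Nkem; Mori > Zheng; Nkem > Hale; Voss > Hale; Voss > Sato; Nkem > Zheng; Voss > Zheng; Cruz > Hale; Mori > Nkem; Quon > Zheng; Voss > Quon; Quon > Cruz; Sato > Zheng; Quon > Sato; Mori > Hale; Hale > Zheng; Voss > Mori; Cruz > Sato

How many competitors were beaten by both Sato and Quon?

2

Sato beat: Nkem, Zheng.
Quon beat: Hale, Nkem, Zheng, Sato, Cruz.
Both beat: Nkem, Zheng — 2.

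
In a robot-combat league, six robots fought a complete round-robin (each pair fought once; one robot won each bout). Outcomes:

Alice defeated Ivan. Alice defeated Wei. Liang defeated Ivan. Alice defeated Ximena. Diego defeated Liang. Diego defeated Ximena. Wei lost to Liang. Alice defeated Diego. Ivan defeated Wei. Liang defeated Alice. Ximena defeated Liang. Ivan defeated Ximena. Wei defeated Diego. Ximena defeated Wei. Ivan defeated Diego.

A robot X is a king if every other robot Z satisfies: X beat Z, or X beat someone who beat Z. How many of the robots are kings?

4

Ximena reaches everyone (king).
Alice reaches everyone (king).
Ivan cannot reach Alice in two steps.
Wei cannot reach Alice, Ivan in two steps.
Diego reaches everyone (king).
Liang reaches everyone (king).
Kings: Ximena, Alice, Diego, Liang — 4.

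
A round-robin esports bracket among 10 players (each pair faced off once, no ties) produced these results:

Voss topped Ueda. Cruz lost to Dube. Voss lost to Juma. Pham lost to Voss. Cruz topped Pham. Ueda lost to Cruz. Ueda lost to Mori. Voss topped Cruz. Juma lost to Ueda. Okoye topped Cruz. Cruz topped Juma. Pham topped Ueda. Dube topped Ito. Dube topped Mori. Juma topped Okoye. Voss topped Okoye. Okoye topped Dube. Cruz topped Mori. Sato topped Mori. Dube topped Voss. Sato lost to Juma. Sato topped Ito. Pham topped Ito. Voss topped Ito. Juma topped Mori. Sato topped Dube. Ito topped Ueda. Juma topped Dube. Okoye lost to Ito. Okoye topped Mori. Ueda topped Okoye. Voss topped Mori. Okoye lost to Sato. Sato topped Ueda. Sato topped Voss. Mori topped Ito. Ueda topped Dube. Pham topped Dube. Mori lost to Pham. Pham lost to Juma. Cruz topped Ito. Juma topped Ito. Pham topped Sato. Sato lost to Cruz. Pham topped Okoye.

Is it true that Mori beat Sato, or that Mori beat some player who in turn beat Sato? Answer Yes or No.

Mori did not beat Sato directly.
Mori beat Ito, Ueda, but each of them lost to Sato. No two-step path.

No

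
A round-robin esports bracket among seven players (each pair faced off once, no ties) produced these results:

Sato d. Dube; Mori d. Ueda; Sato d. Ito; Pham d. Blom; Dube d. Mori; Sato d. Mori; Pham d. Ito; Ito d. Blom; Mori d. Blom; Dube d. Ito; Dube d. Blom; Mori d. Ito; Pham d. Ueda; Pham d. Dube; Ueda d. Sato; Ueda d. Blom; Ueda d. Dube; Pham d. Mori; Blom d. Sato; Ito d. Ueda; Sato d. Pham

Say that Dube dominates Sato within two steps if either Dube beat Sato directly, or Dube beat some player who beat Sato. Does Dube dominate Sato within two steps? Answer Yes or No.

Yes

Dube did not beat Sato directly.
Dube beat Blom, Mori, Ito. Of those, Blom beat Sato.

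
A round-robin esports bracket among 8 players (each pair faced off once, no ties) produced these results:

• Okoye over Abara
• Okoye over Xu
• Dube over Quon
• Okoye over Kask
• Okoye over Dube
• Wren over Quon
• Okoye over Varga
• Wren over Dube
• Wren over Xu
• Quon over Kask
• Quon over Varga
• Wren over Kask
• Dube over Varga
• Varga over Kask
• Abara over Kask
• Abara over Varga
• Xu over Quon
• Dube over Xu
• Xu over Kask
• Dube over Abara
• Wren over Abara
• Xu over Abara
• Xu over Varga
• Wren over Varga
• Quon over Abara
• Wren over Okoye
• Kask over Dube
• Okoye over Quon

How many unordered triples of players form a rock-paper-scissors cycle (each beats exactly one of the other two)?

4

Win totals: Varga 1, Xu 4, Okoye 6, Dube 4, Quon 3, Wren 7, Abara 2, Kask 1.
A player with w wins dominates both others in C(w,2) triples; summing gives 0 + 6 + 15 + 6 + 3 + 21 + 1 + 0 = 52 transitive triples.
Total triples C(8,3) = 56, so cyclic triples = 56 − 52 = 4.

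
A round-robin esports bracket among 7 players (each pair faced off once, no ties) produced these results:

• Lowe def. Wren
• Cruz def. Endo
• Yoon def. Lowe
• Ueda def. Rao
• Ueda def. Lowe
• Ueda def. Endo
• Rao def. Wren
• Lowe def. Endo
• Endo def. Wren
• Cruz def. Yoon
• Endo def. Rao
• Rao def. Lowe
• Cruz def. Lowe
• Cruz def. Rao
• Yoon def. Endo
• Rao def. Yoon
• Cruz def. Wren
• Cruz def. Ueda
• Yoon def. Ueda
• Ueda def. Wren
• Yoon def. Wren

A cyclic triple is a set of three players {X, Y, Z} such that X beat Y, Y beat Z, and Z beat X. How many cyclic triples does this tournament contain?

Win totals: Endo 2, Yoon 4, Lowe 2, Cruz 6, Ueda 4, Rao 3, Wren 0.
A player with w wins dominates both others in C(w,2) triples; summing gives 1 + 6 + 1 + 15 + 6 + 3 + 0 = 32 transitive triples.
Total triples C(7,3) = 35, so cyclic triples = 35 − 32 = 3.

3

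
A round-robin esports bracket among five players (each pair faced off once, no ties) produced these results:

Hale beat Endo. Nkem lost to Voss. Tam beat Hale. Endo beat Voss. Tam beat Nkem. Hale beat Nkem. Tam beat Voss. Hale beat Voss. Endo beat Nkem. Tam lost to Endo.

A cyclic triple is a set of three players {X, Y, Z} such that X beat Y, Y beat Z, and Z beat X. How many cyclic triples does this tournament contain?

Of the C(5,3) = 10 triples, the cyclic ones are: {Endo, Tam, Hale}.
That is 1.

1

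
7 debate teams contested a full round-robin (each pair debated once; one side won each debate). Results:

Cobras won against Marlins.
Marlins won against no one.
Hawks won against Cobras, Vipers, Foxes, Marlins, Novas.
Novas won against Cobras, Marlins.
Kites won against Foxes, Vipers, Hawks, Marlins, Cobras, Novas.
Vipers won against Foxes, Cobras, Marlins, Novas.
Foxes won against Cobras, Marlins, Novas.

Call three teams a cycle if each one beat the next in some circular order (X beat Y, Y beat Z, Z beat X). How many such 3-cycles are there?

Win totals: Kites 6, Vipers 4, Foxes 3, Hawks 5, Novas 2, Cobras 1, Marlins 0.
A team with w wins dominates both others in C(w,2) triples; summing gives 15 + 6 + 3 + 10 + 1 + 0 + 0 = 35 transitive triples.
Total triples C(7,3) = 35, so cyclic triples = 35 − 35 = 0.

0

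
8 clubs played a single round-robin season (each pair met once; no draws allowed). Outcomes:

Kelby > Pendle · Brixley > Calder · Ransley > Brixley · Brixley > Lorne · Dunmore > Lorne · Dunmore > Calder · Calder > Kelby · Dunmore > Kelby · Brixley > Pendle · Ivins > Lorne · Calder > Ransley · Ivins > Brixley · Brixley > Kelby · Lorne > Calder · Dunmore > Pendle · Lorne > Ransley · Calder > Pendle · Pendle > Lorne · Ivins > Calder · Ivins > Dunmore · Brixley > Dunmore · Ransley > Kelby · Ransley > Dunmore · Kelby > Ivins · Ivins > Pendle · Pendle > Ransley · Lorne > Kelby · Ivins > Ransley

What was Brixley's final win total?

5

Brixley's results: beat Calder, Kelby, Dunmore, Pendle, Lorne; lost to Ransley, Ivins.
That is 5 wins.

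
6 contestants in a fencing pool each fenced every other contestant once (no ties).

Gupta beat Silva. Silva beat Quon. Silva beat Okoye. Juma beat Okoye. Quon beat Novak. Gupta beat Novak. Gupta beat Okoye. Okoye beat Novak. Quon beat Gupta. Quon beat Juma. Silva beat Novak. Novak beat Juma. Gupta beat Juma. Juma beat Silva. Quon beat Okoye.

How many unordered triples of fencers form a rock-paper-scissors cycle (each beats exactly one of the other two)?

4

Of the C(6,3) = 20 triples, the cyclic ones are: {Juma, Novak, Okoye}; {Juma, Novak, Silva}; {Juma, Quon, Silva}; {Gupta, Quon, Silva}.
That is 4.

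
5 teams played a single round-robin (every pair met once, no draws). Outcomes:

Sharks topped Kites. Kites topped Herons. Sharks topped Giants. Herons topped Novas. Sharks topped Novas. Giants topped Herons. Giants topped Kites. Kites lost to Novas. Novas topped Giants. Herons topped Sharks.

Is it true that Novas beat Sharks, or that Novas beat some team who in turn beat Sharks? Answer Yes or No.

No

Novas did not beat Sharks directly.
Novas beat Kites, Giants, but each of them lost to Sharks. No two-step path.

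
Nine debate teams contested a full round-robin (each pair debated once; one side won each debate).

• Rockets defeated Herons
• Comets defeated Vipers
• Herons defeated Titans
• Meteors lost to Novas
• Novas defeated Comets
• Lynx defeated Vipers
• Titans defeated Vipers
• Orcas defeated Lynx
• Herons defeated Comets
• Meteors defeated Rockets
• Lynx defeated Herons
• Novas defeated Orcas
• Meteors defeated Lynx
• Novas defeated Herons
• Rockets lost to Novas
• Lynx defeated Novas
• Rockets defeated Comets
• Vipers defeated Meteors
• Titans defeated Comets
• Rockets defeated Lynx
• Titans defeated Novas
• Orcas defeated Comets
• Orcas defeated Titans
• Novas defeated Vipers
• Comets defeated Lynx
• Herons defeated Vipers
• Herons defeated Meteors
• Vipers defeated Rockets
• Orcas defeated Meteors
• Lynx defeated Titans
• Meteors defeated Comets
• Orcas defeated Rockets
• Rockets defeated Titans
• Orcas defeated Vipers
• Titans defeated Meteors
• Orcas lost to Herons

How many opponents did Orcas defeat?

Orcas' results: beat Vipers, Rockets, Meteors, Lynx, Titans, Comets; lost to Novas, Herons.
That is 6 wins.

6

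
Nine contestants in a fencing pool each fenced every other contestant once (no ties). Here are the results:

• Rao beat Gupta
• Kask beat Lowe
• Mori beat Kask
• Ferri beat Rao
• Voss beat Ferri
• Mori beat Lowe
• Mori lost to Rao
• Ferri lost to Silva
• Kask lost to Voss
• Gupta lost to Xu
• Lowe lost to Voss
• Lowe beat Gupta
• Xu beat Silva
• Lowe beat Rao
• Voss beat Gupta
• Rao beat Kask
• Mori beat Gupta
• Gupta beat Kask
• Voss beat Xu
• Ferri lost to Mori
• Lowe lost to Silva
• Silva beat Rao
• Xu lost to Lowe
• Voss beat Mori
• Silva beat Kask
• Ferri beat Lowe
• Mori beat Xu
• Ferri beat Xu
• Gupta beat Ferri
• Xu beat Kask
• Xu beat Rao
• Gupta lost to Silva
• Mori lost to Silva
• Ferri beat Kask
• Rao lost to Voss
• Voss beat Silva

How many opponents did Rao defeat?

Rao's results: beat Kask, Gupta, Mori; lost to Ferri, Lowe, Silva, Voss, Xu.
That is 3 wins.

3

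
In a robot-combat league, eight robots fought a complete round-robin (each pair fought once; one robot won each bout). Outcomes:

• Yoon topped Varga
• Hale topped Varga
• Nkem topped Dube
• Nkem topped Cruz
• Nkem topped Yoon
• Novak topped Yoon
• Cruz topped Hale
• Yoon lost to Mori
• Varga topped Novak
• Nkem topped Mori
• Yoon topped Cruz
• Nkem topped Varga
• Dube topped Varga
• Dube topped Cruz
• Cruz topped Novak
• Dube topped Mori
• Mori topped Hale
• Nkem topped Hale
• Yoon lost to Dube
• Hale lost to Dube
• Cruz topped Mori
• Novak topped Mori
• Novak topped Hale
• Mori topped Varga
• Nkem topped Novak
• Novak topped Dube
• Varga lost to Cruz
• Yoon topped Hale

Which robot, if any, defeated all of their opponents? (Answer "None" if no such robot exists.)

Nkem has 7 wins out of 7 opponents — a perfect record.

Nkem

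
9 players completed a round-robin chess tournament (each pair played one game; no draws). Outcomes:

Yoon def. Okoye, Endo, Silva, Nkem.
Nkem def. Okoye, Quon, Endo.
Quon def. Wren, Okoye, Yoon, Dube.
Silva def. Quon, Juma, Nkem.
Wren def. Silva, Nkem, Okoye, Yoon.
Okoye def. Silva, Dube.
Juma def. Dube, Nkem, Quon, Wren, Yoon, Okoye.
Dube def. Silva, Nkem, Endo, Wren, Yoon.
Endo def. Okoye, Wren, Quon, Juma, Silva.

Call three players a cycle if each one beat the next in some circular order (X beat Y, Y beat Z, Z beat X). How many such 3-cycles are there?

24

Win totals: Yoon 4, Okoye 2, Endo 5, Quon 4, Dube 5, Silva 3, Wren 4, Nkem 3, Juma 6.
A player with w wins dominates both others in C(w,2) triples; summing gives 6 + 1 + 10 + 6 + 10 + 3 + 6 + 3 + 15 = 60 transitive triples.
Total triples C(9,3) = 84, so cyclic triples = 84 − 60 = 24.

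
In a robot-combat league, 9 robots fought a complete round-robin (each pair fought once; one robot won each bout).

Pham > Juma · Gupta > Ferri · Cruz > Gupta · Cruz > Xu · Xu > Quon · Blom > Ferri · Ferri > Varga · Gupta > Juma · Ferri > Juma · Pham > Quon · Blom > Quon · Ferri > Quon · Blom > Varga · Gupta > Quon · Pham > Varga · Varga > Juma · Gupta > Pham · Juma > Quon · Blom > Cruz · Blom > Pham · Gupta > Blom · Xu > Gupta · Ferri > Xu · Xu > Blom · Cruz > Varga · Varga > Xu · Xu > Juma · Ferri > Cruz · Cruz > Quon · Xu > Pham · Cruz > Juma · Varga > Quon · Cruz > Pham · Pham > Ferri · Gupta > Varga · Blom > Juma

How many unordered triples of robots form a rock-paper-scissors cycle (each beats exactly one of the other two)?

Win totals: Ferri 5, Xu 5, Pham 4, Varga 3, Cruz 6, Juma 1, Gupta 6, Quon 0, Blom 6.
A robot with w wins dominates both others in C(w,2) triples; summing gives 10 + 10 + 6 + 3 + 15 + 0 + 15 + 0 + 15 = 74 transitive triples.
Total triples C(9,3) = 84, so cyclic triples = 84 − 74 = 10.

10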